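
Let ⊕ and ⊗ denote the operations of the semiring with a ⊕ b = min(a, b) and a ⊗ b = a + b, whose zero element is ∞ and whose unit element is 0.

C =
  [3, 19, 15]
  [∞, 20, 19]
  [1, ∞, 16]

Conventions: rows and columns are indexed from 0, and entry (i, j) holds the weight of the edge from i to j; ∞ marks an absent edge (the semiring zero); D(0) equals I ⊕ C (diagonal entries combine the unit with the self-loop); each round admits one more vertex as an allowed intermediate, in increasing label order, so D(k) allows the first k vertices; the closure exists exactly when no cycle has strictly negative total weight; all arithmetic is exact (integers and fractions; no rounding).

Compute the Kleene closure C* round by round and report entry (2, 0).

D(0):
  [0, 19, 15]
  [∞, 0, 19]
  [1, ∞, 0]
D(1):
  [0, 19, 15]
  [∞, 0, 19]
  [1, 20, 0]
D(2):
  [0, 19, 15]
  [∞, 0, 19]
  [1, 20, 0]
D(3):
  [0, 19, 15]
  [20, 0, 19]
  [1, 20, 0]
Answer: C*[2][0] = 1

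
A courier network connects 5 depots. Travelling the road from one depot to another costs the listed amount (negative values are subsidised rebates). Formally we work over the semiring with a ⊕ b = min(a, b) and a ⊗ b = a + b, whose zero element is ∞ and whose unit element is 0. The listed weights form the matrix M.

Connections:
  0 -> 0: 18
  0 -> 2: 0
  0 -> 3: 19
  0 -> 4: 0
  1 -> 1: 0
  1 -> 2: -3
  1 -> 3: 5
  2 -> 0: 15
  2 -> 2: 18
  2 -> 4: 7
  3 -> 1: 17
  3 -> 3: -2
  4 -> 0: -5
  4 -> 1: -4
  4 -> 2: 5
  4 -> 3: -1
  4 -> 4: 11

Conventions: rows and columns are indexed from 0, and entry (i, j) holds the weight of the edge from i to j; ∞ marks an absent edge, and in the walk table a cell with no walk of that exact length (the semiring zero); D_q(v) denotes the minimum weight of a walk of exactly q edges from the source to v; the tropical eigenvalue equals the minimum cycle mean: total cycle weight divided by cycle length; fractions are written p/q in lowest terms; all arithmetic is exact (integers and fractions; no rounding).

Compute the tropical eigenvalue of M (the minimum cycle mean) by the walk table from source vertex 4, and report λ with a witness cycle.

q=0: [∞, ∞, ∞, ∞, 0]
q=1: [-5, -4, 5, -1, 11]
q=2: [6, -4, -7, -3, -5]
q=3: [-10, -9, -7, -6, 0]
q=4: [-5, -9, -12, -8, -10]
q=5: [-15, -14, -12, -11, -5]
Optimal cycle mean attained by: cycle 0->4->0, total 0 + (-5), length 2.
Answer: λ = -5/2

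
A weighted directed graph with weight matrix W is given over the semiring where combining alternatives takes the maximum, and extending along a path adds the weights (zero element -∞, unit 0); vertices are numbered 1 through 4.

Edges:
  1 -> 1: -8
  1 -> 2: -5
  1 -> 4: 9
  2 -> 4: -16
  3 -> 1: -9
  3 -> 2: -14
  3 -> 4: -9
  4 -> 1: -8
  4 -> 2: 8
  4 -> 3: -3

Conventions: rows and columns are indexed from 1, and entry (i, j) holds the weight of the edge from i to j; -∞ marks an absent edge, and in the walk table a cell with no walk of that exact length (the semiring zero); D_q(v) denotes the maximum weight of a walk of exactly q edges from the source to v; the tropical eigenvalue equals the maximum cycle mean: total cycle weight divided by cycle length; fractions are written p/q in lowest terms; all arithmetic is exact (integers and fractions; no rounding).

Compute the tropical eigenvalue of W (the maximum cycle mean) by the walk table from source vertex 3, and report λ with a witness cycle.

q=0: [-∞, -∞, 0, -∞]
q=1: [-9, -14, -∞, -9]
q=2: [-17, -1, -12, 0]
q=3: [-8, 8, -3, -8]
q=4: [-12, 0, -11, 1]
Optimal cycle mean attained by: cycle 1->4->1, total 9 + (-8), length 2.
Answer: λ = 1/2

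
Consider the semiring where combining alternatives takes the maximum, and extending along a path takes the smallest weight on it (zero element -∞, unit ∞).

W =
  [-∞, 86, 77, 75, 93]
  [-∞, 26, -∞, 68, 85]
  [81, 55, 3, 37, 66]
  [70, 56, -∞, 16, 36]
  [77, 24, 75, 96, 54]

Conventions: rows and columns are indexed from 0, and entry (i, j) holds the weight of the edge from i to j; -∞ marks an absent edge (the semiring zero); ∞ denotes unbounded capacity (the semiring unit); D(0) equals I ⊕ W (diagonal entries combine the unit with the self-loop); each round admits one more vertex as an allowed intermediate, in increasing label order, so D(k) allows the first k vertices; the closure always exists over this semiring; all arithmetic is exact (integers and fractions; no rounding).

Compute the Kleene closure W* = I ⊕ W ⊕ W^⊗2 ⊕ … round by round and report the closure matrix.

D(0):
  [∞, 86, 77, 75, 93]
  [-∞, ∞, -∞, 68, 85]
  [81, 55, ∞, 37, 66]
  [70, 56, -∞, ∞, 36]
  [77, 24, 75, 96, ∞]
D(1):
  [∞, 86, 77, 75, 93]
  [-∞, ∞, -∞, 68, 85]
  [81, 81, ∞, 75, 81]
  [70, 70, 70, ∞, 70]
  [77, 77, 77, 96, ∞]
D(2):
  [∞, 86, 77, 75, 93]
  [-∞, ∞, -∞, 68, 85]
  [81, 81, ∞, 75, 81]
  [70, 70, 70, ∞, 70]
  [77, 77, 77, 96, ∞]
D(3):
  [∞, 86, 77, 75, 93]
  [-∞, ∞, -∞, 68, 85]
  [81, 81, ∞, 75, 81]
  [70, 70, 70, ∞, 70]
  [77, 77, 77, 96, ∞]
D(4):
  [∞, 86, 77, 75, 93]
  [68, ∞, 68, 68, 85]
  [81, 81, ∞, 75, 81]
  [70, 70, 70, ∞, 70]
  [77, 77, 77, 96, ∞]
D(5):
  [∞, 86, 77, 93, 93]
  [77, ∞, 77, 85, 85]
  [81, 81, ∞, 81, 81]
  [70, 70, 70, ∞, 70]
  [77, 77, 77, 96, ∞]
Answer: W* = [[∞, 86, 77, 93, 93], [77, ∞, 77, 85, 85], [81, 81, ∞, 81, 81], [70, 70, 70, ∞, 70], [77, 77, 77, 96, ∞]]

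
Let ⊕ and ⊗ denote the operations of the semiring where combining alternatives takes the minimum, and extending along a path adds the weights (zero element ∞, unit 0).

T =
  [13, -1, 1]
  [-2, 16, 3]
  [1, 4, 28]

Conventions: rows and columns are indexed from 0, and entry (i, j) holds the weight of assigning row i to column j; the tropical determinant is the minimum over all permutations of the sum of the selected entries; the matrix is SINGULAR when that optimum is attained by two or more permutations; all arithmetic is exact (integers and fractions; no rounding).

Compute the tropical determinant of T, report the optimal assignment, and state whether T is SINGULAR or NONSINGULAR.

σ = (0, 1, 2): 13 + 16 + 28 = 57
σ = (0, 2, 1): 13 + 3 + 4 = 20
σ = (1, 0, 2): (-1) + (-2) + 28 = 25
σ = (1, 2, 0): (-1) + 3 + 1 = 3
σ = (2, 0, 1): 1 + (-2) + 4 = 3
σ = (2, 1, 0): 1 + 16 + 1 = 18
Optimal value attained by: σ = (1, 2, 0).
Answer: det⊕(T) = 3; verdict: SINGULAR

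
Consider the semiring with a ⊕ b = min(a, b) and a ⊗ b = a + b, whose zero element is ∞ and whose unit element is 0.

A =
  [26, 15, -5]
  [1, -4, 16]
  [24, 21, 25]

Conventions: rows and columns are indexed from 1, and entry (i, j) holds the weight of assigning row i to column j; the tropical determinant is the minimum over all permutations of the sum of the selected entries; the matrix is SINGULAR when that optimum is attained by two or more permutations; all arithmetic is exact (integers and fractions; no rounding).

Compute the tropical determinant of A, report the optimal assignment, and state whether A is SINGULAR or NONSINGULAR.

σ = (1, 2, 3): 26 + (-4) + 25 = 47
σ = (1, 3, 2): 26 + 16 + 21 = 63
σ = (2, 1, 3): 15 + 1 + 25 = 41
σ = (2, 3, 1): 15 + 16 + 24 = 55
σ = (3, 1, 2): (-5) + 1 + 21 = 17
σ = (3, 2, 1): (-5) + (-4) + 24 = 15
Optimal value attained by: σ = (3, 2, 1).
Answer: det⊕(A) = 15; verdict: NONSINGULAR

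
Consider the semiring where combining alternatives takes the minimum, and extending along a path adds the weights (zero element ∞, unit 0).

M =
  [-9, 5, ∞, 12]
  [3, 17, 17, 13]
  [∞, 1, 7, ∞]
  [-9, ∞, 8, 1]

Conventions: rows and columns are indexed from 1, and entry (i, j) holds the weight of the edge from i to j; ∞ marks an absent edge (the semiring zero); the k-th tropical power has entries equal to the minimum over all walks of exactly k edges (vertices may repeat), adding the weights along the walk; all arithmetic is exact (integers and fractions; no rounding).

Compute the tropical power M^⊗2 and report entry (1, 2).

M^⊗2:
  [-18, -4, 20, 3]
  [-6, 8, 21, 14]
  [4, 8, 14, 14]
  [-18, -4, 9, 2]
Key observation: the optimum is the walk 1->1->2, with weight (-9) + 5 = -4.
Optimal value attained by: walk 1->1->2.
Answer: (M^⊗2)[1][2] = -4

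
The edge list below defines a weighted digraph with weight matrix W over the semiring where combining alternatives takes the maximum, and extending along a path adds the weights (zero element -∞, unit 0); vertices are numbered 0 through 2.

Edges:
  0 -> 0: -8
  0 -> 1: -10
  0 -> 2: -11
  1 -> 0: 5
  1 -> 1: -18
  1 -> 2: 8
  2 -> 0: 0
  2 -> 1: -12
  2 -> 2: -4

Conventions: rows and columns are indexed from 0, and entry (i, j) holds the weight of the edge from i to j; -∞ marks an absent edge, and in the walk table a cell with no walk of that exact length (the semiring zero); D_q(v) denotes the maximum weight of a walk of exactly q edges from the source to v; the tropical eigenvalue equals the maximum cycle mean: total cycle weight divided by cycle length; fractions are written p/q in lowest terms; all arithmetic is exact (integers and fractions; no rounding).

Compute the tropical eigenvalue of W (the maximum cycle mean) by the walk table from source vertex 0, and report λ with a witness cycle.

q=0: [0, -∞, -∞]
q=1: [-8, -10, -11]
q=2: [-5, -18, -2]
q=3: [-2, -14, -6]
Optimal cycle mean attained by: cycle 0->1->2->0, total (-10) + 8 + 0, length 3.
Answer: λ = -2/3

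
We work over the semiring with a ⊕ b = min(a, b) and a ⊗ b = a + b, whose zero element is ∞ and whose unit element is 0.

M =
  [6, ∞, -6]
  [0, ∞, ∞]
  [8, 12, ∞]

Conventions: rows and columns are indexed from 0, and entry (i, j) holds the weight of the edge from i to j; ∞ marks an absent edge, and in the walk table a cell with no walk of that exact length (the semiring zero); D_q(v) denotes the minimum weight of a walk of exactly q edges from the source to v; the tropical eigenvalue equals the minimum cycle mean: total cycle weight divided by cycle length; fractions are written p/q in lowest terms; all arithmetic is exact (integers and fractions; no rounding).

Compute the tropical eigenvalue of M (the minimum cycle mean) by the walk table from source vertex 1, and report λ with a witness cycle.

q=0: [∞, 0, ∞]
q=1: [0, ∞, ∞]
q=2: [6, ∞, -6]
q=3: [2, 6, 0]
Optimal cycle mean attained by: cycle 0->2->0, total (-6) + 8, length 2.
Answer: λ = 1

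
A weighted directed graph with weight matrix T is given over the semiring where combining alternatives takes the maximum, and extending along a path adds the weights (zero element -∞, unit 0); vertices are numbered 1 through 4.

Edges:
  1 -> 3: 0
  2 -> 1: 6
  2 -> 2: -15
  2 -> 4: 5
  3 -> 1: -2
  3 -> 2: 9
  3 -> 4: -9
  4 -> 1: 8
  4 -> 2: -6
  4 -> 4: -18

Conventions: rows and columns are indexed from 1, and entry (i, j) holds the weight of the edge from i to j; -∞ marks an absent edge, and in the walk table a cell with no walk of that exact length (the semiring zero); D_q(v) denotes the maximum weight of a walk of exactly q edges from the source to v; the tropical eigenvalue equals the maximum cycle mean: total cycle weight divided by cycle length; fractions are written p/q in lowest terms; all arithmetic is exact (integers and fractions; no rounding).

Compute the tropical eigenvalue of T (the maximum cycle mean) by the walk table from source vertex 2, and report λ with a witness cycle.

q=0: [-∞, 0, -∞, -∞]
q=1: [6, -15, -∞, 5]
q=2: [13, -1, 6, -10]
q=3: [5, 15, 13, 4]
q=4: [21, 22, 5, 20]
Optimal cycle mean attained by: cycle 1->3->2->4->1, total 0 + 9 + 5 + 8, length 4.
Answer: λ = 11/2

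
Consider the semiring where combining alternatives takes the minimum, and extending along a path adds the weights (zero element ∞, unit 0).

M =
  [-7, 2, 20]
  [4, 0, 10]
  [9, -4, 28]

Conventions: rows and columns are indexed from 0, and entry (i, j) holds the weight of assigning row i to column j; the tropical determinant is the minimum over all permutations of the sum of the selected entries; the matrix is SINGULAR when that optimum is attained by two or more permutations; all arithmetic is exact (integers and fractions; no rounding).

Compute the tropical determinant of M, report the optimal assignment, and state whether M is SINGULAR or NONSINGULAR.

σ = (0, 1, 2): (-7) + 0 + 28 = 21
σ = (0, 2, 1): (-7) + 10 + (-4) = -1
σ = (1, 0, 2): 2 + 4 + 28 = 34
σ = (1, 2, 0): 2 + 10 + 9 = 21
σ = (2, 0, 1): 20 + 4 + (-4) = 20
σ = (2, 1, 0): 20 + 0 + 9 = 29
Optimal value attained by: σ = (0, 2, 1).
Answer: det⊕(M) = -1; verdict: NONSINGULAR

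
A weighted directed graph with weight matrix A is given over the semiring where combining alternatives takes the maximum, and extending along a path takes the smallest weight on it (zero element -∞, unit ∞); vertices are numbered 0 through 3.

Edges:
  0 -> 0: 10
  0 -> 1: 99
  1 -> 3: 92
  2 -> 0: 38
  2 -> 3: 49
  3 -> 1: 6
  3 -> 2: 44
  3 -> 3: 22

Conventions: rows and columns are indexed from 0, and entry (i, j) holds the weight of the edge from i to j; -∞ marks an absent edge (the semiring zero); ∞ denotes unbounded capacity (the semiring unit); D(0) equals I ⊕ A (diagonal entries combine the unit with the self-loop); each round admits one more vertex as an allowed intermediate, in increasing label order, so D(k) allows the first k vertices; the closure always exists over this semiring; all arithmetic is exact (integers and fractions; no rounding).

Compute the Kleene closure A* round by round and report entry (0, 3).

D(0):
  [∞, 99, -∞, -∞]
  [-∞, ∞, -∞, 92]
  [38, -∞, ∞, 49]
  [-∞, 6, 44, ∞]
D(1):
  [∞, 99, -∞, -∞]
  [-∞, ∞, -∞, 92]
  [38, 38, ∞, 49]
  [-∞, 6, 44, ∞]
D(2):
  [∞, 99, -∞, 92]
  [-∞, ∞, -∞, 92]
  [38, 38, ∞, 49]
  [-∞, 6, 44, ∞]
D(3):
  [∞, 99, -∞, 92]
  [-∞, ∞, -∞, 92]
  [38, 38, ∞, 49]
  [38, 38, 44, ∞]
D(4):
  [∞, 99, 44, 92]
  [38, ∞, 44, 92]
  [38, 38, ∞, 49]
  [38, 38, 44, ∞]
Answer: A*[0][3] = 92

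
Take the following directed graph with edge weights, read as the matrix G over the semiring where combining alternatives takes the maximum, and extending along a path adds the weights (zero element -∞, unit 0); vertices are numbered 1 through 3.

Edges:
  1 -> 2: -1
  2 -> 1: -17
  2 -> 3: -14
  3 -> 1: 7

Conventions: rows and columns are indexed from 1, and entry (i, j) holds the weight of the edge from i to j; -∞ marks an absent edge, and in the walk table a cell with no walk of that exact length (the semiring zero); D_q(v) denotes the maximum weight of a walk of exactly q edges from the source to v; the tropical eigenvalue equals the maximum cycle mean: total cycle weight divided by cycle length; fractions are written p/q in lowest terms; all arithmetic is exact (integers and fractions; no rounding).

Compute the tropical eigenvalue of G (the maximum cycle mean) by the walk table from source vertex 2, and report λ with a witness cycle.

q=0: [-∞, 0, -∞]
q=1: [-17, -∞, -14]
q=2: [-7, -18, -∞]
q=3: [-35, -8, -32]
Optimal cycle mean attained by: cycle 1->2->3->1, total (-1) + (-14) + 7, length 3.
Answer: λ = -8/3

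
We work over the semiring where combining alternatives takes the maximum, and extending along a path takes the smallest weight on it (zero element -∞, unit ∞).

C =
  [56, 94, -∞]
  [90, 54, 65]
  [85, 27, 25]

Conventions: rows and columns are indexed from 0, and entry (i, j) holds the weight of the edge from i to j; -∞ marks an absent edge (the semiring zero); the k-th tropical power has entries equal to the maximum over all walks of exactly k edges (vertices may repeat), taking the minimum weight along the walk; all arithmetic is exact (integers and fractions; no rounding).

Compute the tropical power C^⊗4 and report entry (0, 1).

C^⊗2:
  [90, 56, 65]
  [65, 90, 54]
  [56, 85, 27]
C^⊗3:
  [65, 90, 56]
  [90, 65, 65]
  [85, 56, 65]
C^⊗4:
  [90, 65, 65]
  [65, 90, 65]
  [65, 85, 56]
Key observation: the optimum is the walk 0->1->2->0->1, with weight 94 min 65 min 85 min 94 = 65.
Optimal value attained by: walk 0->1->2->0->1.
Answer: (C^⊗4)[0][1] = 65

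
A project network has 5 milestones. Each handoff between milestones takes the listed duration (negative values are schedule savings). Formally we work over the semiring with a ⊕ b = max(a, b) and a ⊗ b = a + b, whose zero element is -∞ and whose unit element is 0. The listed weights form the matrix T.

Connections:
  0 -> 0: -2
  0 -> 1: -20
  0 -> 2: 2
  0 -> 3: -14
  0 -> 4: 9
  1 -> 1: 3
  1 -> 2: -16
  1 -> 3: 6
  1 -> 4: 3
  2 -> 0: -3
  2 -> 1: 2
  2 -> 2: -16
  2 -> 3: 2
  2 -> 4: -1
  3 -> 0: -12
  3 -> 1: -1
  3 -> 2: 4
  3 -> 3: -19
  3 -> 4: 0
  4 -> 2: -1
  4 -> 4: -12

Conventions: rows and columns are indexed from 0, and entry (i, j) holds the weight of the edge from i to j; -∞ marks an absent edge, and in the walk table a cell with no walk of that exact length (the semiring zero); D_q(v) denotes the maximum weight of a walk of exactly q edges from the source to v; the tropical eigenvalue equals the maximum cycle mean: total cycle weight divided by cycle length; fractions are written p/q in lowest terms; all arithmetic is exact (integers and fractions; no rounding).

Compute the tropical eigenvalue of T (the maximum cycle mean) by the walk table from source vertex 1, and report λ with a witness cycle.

q=0: [-∞, 0, -∞, -∞, -∞]
q=1: [-∞, 3, -16, 6, 3]
q=2: [-6, 6, 10, 9, 6]
q=3: [7, 12, 13, 12, 9]
q=4: [10, 15, 16, 18, 16]
q=5: [13, 18, 22, 21, 19]
Optimal cycle mean attained by: cycle 1->3->2->1, total 6 + 4 + 2, length 3.
Answer: λ = 4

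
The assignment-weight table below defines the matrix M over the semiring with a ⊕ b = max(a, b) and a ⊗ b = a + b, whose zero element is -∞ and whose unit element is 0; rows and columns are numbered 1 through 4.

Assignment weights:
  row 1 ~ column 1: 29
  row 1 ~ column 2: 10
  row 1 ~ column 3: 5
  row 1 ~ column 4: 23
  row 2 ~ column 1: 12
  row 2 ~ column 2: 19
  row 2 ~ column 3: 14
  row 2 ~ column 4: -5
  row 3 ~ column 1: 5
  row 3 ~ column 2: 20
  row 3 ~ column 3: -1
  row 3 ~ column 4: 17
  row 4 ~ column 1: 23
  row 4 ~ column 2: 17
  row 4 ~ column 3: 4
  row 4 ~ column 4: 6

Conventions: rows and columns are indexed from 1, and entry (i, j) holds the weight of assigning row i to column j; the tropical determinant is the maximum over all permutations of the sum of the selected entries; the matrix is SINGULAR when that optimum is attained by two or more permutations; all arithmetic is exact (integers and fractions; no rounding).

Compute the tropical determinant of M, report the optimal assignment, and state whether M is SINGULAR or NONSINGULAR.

σ = (1, 2, 3, 4): 29 + 19 + (-1) + 6 = 53
σ = (1, 2, 4, 3): 29 + 19 + 17 + 4 = 69
σ = (1, 3, 2, 4): 29 + 14 + 20 + 6 = 69
σ = (1, 3, 4, 2): 29 + 14 + 17 + 17 = 77
σ = (1, 4, 2, 3): 29 + (-5) + 20 + 4 = 48
σ = (1, 4, 3, 2): 29 + (-5) + (-1) + 17 = 40
σ = (2, 1, 3, 4): 10 + 12 + (-1) + 6 = 27
σ = (2, 1, 4, 3): 10 + 12 + 17 + 4 = 43
σ = (2, 3, 1, 4): 10 + 14 + 5 + 6 = 35
σ = (2, 3, 4, 1): 10 + 14 + 17 + 23 = 64
σ = (2, 4, 1, 3): 10 + (-5) + 5 + 4 = 14
σ = (2, 4, 3, 1): 10 + (-5) + (-1) + 23 = 27
σ = (3, 1, 2, 4): 5 + 12 + 20 + 6 = 43
σ = (3, 1, 4, 2): 5 + 12 + 17 + 17 = 51
σ = (3, 2, 1, 4): 5 + 19 + 5 + 6 = 35
σ = (3, 2, 4, 1): 5 + 19 + 17 + 23 = 64
σ = (3, 4, 1, 2): 5 + (-5) + 5 + 17 = 22
σ = (3, 4, 2, 1): 5 + (-5) + 20 + 23 = 43
σ = (4, 1, 2, 3): 23 + 12 + 20 + 4 = 59
σ = (4, 1, 3, 2): 23 + 12 + (-1) + 17 = 51
σ = (4, 2, 1, 3): 23 + 19 + 5 + 4 = 51
σ = (4, 2, 3, 1): 23 + 19 + (-1) + 23 = 64
σ = (4, 3, 1, 2): 23 + 14 + 5 + 17 = 59
σ = (4, 3, 2, 1): 23 + 14 + 20 + 23 = 80
Optimal value attained by: σ = (4, 3, 2, 1).
Answer: det⊕(M) = 80; verdict: NONSINGULAR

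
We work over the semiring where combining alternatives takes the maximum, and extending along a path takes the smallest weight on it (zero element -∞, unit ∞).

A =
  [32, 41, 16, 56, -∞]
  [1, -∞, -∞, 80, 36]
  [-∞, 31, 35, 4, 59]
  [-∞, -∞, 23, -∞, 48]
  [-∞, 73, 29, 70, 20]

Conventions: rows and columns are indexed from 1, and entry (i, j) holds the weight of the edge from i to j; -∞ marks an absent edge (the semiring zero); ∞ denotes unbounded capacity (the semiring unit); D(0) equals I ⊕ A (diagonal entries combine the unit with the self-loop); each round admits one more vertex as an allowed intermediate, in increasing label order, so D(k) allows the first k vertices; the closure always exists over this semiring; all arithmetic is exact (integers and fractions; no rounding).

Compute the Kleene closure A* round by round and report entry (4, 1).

D(0):
  [∞, 41, 16, 56, -∞]
  [1, ∞, -∞, 80, 36]
  [-∞, 31, ∞, 4, 59]
  [-∞, -∞, 23, ∞, 48]
  [-∞, 73, 29, 70, ∞]
D(1):
  [∞, 41, 16, 56, -∞]
  [1, ∞, 1, 80, 36]
  [-∞, 31, ∞, 4, 59]
  [-∞, -∞, 23, ∞, 48]
  [-∞, 73, 29, 70, ∞]
D(2):
  [∞, 41, 16, 56, 36]
  [1, ∞, 1, 80, 36]
  [1, 31, ∞, 31, 59]
  [-∞, -∞, 23, ∞, 48]
  [1, 73, 29, 73, ∞]
D(3):
  [∞, 41, 16, 56, 36]
  [1, ∞, 1, 80, 36]
  [1, 31, ∞, 31, 59]
  [1, 23, 23, ∞, 48]
  [1, 73, 29, 73, ∞]
D(4):
  [∞, 41, 23, 56, 48]
  [1, ∞, 23, 80, 48]
  [1, 31, ∞, 31, 59]
  [1, 23, 23, ∞, 48]
  [1, 73, 29, 73, ∞]
D(5):
  [∞, 48, 29, 56, 48]
  [1, ∞, 29, 80, 48]
  [1, 59, ∞, 59, 59]
  [1, 48, 29, ∞, 48]
  [1, 73, 29, 73, ∞]
Answer: A*[4][1] = 1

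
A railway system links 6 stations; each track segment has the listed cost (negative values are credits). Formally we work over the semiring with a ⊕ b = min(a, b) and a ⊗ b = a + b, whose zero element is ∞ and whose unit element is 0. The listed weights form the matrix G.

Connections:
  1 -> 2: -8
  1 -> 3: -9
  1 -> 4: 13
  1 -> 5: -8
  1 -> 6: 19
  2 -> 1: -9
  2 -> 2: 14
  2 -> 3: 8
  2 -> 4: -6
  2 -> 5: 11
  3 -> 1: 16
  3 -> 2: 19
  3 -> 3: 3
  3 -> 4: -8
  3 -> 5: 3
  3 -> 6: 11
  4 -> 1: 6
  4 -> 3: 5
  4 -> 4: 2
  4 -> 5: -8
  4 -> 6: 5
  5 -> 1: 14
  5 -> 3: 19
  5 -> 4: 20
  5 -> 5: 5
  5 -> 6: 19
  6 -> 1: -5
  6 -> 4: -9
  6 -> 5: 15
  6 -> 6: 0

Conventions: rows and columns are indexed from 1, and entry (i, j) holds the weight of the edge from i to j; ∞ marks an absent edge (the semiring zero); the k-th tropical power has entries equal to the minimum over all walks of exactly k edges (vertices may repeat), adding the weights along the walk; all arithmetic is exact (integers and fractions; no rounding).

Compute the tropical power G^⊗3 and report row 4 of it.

G^⊗2:
  [-17, 6, -6, -17, -6, 2]
  [0, -17, -18, -4, -17, -1]
  [-2, 8, -3, -6, -16, -3]
  [0, -2, -3, -4, -6, 5]
  [14, 6, 5, 10, 6, 19]
  [-5, -13, -14, -9, -17, -4]
G^⊗3:
  [-11, -25, -26, -15, -25, -12]
  [-26, -8, -15, -26, -15, -7]
  [-8, -10, -11, -12, -14, -3]
  [-11, -8, -9, -11, -12, 1]
  [-3, 6, 5, -3, 2, 15]
  [-22, -13, -14, -22, -17, -4]
Answer: row 4 of G^⊗3 = [-11, -8, -9, -11, -12, 1]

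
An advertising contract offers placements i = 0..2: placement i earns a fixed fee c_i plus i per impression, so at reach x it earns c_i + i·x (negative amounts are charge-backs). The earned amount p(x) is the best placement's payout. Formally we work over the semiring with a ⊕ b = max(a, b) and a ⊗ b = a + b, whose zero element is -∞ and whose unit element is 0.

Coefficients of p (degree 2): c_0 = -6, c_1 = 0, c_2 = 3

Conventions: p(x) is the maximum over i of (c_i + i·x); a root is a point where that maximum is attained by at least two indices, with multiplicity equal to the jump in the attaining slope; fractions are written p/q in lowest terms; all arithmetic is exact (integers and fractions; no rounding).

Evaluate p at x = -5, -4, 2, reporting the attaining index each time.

p(-5) = max(-6+0·(-5)=-6, 0+1·(-5)=-5, 3+2·(-5)=-7) = -5 (attained by i=1)
p(-4) = max(-6+0·(-4)=-6, 0+1·(-4)=-4, 3+2·(-4)=-5) = -4 (attained by i=1)
p(2) = max(-6+0·2=-6, 0+1·2=2, 3+2·2=7) = 7 (attained by i=2)
Answer: p(-5) = -5; p(-4) = -4; p(2) = 7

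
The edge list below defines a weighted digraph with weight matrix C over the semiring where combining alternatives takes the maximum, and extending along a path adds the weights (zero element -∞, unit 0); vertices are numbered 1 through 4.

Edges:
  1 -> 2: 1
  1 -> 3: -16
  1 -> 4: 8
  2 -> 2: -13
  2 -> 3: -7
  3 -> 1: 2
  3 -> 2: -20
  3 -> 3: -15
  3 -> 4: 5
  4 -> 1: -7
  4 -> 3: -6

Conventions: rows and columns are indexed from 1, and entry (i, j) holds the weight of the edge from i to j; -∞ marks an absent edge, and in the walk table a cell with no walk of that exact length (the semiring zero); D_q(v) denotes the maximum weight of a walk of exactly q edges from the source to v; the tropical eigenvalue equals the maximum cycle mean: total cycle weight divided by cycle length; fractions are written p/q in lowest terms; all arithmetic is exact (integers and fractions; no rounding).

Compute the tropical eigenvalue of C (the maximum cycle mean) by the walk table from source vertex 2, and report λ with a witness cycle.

q=0: [-∞, 0, -∞, -∞]
q=1: [-∞, -13, -7, -∞]
q=2: [-5, -26, -20, -2]
q=3: [-9, -4, -8, 3]
q=4: [-4, -8, -3, -1]
Optimal cycle mean attained by: cycle 1->4->3->1, total 8 + (-6) + 2, length 3.
Answer: λ = 4/3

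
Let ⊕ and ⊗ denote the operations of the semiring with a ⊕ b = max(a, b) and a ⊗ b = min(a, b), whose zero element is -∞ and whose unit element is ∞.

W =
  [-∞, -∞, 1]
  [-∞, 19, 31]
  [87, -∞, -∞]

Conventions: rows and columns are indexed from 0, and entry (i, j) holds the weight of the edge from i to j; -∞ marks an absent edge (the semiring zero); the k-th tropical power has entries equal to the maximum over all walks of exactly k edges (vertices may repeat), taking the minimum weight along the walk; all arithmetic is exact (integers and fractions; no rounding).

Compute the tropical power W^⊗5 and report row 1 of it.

W^⊗2:
  [1, -∞, -∞]
  [31, 19, 19]
  [-∞, -∞, 1]
W^⊗3:
  [-∞, -∞, 1]
  [19, 19, 19]
  [1, -∞, -∞]
W^⊗4:
  [1, -∞, -∞]
  [19, 19, 19]
  [-∞, -∞, 1]
W^⊗5:
  [-∞, -∞, 1]
  [19, 19, 19]
  [1, -∞, -∞]
Answer: row 1 of W^⊗5 = [19, 19, 19]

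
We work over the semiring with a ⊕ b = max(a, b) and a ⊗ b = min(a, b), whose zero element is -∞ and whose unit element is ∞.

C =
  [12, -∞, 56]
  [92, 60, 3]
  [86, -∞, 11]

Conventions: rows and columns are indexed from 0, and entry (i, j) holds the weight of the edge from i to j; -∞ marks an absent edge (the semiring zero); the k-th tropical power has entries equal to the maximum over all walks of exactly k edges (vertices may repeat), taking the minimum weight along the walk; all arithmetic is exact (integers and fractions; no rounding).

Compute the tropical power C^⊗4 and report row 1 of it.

C^⊗2:
  [56, -∞, 12]
  [60, 60, 56]
  [12, -∞, 56]
C^⊗3:
  [12, -∞, 56]
  [60, 60, 56]
  [56, -∞, 12]
C^⊗4:
  [56, -∞, 12]
  [60, 60, 56]
  [12, -∞, 56]
Answer: row 1 of C^⊗4 = [60, 60, 56]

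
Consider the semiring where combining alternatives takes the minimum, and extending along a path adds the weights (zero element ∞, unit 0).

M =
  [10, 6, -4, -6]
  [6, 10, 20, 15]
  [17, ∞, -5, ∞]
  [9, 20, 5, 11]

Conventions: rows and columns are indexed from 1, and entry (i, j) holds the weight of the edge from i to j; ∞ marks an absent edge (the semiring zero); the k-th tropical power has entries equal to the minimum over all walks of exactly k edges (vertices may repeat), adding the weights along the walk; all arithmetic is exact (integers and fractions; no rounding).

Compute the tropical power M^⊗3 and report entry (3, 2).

M^⊗2:
  [3, 14, -9, 4]
  [16, 12, 2, 0]
  [12, 23, -10, 11]
  [19, 15, 0, 3]
M^⊗3:
  [8, 9, -14, -3]
  [9, 20, -3, 10]
  [7, 18, -15, 6]
  [12, 23, -5, 13]
Key observation: the optimum is the walk 3->3->1->2, with weight (-5) + 17 + 6 = 18.
Optimal value attained by: walk 3->3->1->2.
Answer: (M^⊗3)[3][2] = 18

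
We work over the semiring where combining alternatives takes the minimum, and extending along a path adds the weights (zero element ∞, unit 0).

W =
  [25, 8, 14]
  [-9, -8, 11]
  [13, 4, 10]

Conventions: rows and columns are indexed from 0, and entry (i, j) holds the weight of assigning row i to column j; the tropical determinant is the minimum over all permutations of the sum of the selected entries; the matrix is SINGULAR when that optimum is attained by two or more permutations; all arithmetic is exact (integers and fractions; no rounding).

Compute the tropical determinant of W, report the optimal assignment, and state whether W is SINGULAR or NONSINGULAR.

σ = (0, 1, 2): 25 + (-8) + 10 = 27
σ = (0, 2, 1): 25 + 11 + 4 = 40
σ = (1, 0, 2): 8 + (-9) + 10 = 9
σ = (1, 2, 0): 8 + 11 + 13 = 32
σ = (2, 0, 1): 14 + (-9) + 4 = 9
σ = (2, 1, 0): 14 + (-8) + 13 = 19
Optimal value attained by: σ = (1, 0, 2).
Answer: det⊕(W) = 9; verdict: SINGULAR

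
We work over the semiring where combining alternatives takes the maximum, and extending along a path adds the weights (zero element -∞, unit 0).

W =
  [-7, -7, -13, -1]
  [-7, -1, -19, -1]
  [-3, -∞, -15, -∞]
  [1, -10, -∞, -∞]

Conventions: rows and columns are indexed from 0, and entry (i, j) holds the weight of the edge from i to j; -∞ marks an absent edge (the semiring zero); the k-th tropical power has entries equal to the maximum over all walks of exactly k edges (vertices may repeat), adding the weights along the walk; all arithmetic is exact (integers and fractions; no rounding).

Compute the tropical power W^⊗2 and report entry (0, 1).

W^⊗2:
  [0, -8, -20, -8]
  [0, -2, -20, -2]
  [-10, -10, -16, -4]
  [-6, -6, -12, 0]
Key observation: the optimum is the walk 0->1->1, with weight (-7) + (-1) = -8.
Optimal value attained by: walk 0->1->1.
Answer: (W^⊗2)[0][1] = -8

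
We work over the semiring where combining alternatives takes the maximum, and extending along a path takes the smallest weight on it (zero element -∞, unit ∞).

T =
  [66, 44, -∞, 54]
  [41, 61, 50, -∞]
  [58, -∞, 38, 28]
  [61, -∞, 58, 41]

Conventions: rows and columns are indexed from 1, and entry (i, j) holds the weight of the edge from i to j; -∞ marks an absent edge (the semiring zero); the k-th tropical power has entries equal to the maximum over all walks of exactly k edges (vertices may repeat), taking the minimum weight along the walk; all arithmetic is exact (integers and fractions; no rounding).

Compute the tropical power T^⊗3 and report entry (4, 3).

T^⊗2:
  [66, 44, 54, 54]
  [50, 61, 50, 41]
  [58, 44, 38, 54]
  [61, 44, 41, 54]
T^⊗3:
  [66, 44, 54, 54]
  [50, 61, 50, 50]
  [58, 44, 54, 54]
  [61, 44, 54, 54]
Key observation: the optimum is the walk 4->1->4->3, with weight 61 min 54 min 58 = 54.
Optimal value attained by: walk 4->1->4->3.
Answer: (T^⊗3)[4][3] = 54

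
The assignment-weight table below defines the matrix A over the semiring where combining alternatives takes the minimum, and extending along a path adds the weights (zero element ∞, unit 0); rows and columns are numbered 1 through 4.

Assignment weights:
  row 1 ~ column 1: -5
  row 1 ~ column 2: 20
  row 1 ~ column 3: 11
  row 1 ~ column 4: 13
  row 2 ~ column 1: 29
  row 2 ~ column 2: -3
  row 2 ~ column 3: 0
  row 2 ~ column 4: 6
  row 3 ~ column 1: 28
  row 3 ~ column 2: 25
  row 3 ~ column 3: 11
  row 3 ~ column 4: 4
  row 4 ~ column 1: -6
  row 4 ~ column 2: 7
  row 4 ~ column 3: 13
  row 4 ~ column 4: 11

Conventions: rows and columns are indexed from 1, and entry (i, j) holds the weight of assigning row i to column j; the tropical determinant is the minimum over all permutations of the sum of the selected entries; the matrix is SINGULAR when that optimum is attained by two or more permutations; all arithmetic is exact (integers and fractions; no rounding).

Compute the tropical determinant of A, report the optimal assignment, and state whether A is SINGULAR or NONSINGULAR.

σ = (1, 2, 3, 4): (-5) + (-3) + 11 + 11 = 14
σ = (1, 2, 4, 3): (-5) + (-3) + 4 + 13 = 9
σ = (1, 3, 2, 4): (-5) + 0 + 25 + 11 = 31
σ = (1, 3, 4, 2): (-5) + 0 + 4 + 7 = 6
σ = (1, 4, 2, 3): (-5) + 6 + 25 + 13 = 39
σ = (1, 4, 3, 2): (-5) + 6 + 11 + 7 = 19
σ = (2, 1, 3, 4): 20 + 29 + 11 + 11 = 71
σ = (2, 1, 4, 3): 20 + 29 + 4 + 13 = 66
σ = (2, 3, 1, 4): 20 + 0 + 28 + 11 = 59
σ = (2, 3, 4, 1): 20 + 0 + 4 + (-6) = 18
σ = (2, 4, 1, 3): 20 + 6 + 28 + 13 = 67
σ = (2, 4, 3, 1): 20 + 6 + 11 + (-6) = 31
σ = (3, 1, 2, 4): 11 + 29 + 25 + 11 = 76
σ = (3, 1, 4, 2): 11 + 29 + 4 + 7 = 51
σ = (3, 2, 1, 4): 11 + (-3) + 28 + 11 = 47
σ = (3, 2, 4, 1): 11 + (-3) + 4 + (-6) = 6
σ = (3, 4, 1, 2): 11 + 6 + 28 + 7 = 52
σ = (3, 4, 2, 1): 11 + 6 + 25 + (-6) = 36
σ = (4, 1, 2, 3): 13 + 29 + 25 + 13 = 80
σ = (4, 1, 3, 2): 13 + 29 + 11 + 7 = 60
σ = (4, 2, 1, 3): 13 + (-3) + 28 + 13 = 51
σ = (4, 2, 3, 1): 13 + (-3) + 11 + (-6) = 15
σ = (4, 3, 1, 2): 13 + 0 + 28 + 7 = 48
σ = (4, 3, 2, 1): 13 + 0 + 25 + (-6) = 32
Optimal value attained by: σ = (1, 3, 4, 2).
Answer: det⊕(A) = 6; verdict: SINGULAR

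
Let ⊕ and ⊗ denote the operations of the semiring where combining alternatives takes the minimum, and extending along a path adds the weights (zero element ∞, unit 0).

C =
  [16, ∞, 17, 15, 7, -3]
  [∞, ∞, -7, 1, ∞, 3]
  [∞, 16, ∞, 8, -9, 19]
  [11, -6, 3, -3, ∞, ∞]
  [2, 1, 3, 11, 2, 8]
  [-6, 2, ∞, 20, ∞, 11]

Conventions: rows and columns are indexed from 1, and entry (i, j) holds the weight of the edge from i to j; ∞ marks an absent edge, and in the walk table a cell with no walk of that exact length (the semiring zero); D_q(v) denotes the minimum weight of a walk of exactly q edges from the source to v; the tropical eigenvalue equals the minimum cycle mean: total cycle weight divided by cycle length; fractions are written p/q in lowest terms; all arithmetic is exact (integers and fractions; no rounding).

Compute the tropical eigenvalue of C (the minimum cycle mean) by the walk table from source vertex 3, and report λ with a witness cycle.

q=0: [∞, ∞, 0, ∞, ∞, ∞]
q=1: [∞, 16, ∞, 8, -9, 19]
q=2: [-7, -8, -6, 2, -7, -1]
q=3: [-7, -6, -15, -7, -15, -10]
q=4: [-16, -14, -13, -10, -24, -10]
q=5: [-22, -23, -21, -13, -22, -19]
q=6: [-25, -21, -30, -22, -30, -25]
Optimal cycle mean attained by: cycle 2->3->5->2, total (-7) + (-9) + 1, length 3.
Answer: λ = -5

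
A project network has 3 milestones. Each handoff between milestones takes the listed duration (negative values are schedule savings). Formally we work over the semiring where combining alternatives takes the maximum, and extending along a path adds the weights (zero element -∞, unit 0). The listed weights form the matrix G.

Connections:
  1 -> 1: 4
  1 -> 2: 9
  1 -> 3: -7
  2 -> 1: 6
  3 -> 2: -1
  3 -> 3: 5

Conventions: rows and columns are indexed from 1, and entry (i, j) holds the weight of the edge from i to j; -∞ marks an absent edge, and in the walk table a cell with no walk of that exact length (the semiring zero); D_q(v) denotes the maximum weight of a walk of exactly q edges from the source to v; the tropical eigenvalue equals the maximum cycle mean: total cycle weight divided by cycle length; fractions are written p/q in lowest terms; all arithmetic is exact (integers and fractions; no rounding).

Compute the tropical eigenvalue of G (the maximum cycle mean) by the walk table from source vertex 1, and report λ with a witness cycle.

q=0: [0, -∞, -∞]
q=1: [4, 9, -7]
q=2: [15, 13, -2]
q=3: [19, 24, 8]
Optimal cycle mean attained by: cycle 1->2->1, total 9 + 6, length 2.
Answer: λ = 15/2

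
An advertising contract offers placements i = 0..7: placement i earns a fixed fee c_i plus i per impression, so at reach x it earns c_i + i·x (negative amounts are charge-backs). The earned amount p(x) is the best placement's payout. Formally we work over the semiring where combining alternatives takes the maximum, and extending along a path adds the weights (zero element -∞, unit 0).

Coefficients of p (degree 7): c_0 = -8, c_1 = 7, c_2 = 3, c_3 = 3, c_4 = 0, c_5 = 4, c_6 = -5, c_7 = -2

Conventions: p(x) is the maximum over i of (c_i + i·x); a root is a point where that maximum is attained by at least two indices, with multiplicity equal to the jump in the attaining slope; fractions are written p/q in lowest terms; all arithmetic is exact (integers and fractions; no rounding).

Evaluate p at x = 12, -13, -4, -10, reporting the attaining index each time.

p(12) = max(-8+0·12=-8, 7+1·12=19, 3+2·12=27, 3+3·12=39, 0+4·12=48, 4+5·12=64, -5+6·12=67, -2+7·12=82) = 82 (attained by i=7)
p(-13) = max(-8+0·(-13)=-8, 7+1·(-13)=-6, 3+2·(-13)=-23, 3+3·(-13)=-36, 0+4·(-13)=-52, 4+5·(-13)=-61, -5+6·(-13)=-83, -2+7·(-13)=-93) = -6 (attained by i=1)
p(-4) = max(-8+0·(-4)=-8, 7+1·(-4)=3, 3+2·(-4)=-5, 3+3·(-4)=-9, 0+4·(-4)=-16, 4+5·(-4)=-16, -5+6·(-4)=-29, -2+7·(-4)=-30) = 3 (attained by i=1)
p(-10) = max(-8+0·(-10)=-8, 7+1·(-10)=-3, 3+2·(-10)=-17, 3+3·(-10)=-27, 0+4·(-10)=-40, 4+5·(-10)=-46, -5+6·(-10)=-65, -2+7·(-10)=-72) = -3 (attained by i=1)
Answer: p(12) = 82; p(-13) = -6; p(-4) = 3; p(-10) = -3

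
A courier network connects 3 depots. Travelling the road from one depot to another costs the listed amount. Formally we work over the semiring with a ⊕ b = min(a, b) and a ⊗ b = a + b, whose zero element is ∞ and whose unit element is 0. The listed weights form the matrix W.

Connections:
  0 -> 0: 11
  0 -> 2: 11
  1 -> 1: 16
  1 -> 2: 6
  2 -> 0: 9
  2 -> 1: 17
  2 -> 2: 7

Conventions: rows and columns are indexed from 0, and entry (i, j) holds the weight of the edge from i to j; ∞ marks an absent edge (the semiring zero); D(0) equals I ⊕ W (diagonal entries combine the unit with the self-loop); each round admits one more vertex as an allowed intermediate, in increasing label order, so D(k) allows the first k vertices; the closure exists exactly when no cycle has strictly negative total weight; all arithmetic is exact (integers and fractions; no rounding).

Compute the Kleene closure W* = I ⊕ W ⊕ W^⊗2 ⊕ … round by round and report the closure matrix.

D(0):
  [0, ∞, 11]
  [∞, 0, 6]
  [9, 17, 0]
D(1):
  [0, ∞, 11]
  [∞, 0, 6]
  [9, 17, 0]
D(2):
  [0, ∞, 11]
  [∞, 0, 6]
  [9, 17, 0]
D(3):
  [0, 28, 11]
  [15, 0, 6]
  [9, 17, 0]
Answer: W* = [[0, 28, 11], [15, 0, 6], [9, 17, 0]]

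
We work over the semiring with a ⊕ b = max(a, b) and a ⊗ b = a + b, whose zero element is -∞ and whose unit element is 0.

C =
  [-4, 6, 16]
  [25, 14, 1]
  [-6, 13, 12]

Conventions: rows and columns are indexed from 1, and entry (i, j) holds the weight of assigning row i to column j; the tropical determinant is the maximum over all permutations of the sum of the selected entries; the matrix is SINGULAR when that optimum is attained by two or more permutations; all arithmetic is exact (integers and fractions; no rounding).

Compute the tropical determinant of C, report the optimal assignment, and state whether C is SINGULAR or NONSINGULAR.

σ = (1, 2, 3): (-4) + 14 + 12 = 22
σ = (1, 3, 2): (-4) + 1 + 13 = 10
σ = (2, 1, 3): 6 + 25 + 12 = 43
σ = (2, 3, 1): 6 + 1 + (-6) = 1
σ = (3, 1, 2): 16 + 25 + 13 = 54
σ = (3, 2, 1): 16 + 14 + (-6) = 24
Optimal value attained by: σ = (3, 1, 2).
Answer: det⊕(C) = 54; verdict: NONSINGULAR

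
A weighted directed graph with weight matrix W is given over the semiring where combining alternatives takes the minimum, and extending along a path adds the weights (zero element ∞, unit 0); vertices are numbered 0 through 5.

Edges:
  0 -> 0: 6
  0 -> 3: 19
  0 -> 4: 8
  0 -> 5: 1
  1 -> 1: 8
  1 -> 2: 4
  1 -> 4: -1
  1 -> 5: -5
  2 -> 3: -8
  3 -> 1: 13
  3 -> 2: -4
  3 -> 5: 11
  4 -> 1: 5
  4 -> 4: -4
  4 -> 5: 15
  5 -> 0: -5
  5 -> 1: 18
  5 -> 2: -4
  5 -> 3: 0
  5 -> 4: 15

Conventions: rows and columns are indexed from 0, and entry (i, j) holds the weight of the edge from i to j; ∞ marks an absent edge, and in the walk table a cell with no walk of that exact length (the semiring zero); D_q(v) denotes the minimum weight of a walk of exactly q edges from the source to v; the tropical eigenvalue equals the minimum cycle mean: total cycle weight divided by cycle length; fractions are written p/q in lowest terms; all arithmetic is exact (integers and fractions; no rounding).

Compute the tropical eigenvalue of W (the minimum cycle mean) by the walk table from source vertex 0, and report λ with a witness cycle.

q=0: [0, ∞, ∞, ∞, ∞, ∞]
q=1: [6, ∞, ∞, 19, 8, 1]
q=2: [-4, 13, -3, 1, 4, 7]
q=3: [2, 9, -3, -11, 0, -3]
q=4: [-8, 2, -15, -11, -4, 0]
q=5: [-5, 1, -15, -23, -8, -7]
q=6: [-12, -10, -27, -23, -12, -12]
Optimal cycle mean attained by: cycle 2->3->2, total (-8) + (-4), length 2.
Answer: λ = -6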